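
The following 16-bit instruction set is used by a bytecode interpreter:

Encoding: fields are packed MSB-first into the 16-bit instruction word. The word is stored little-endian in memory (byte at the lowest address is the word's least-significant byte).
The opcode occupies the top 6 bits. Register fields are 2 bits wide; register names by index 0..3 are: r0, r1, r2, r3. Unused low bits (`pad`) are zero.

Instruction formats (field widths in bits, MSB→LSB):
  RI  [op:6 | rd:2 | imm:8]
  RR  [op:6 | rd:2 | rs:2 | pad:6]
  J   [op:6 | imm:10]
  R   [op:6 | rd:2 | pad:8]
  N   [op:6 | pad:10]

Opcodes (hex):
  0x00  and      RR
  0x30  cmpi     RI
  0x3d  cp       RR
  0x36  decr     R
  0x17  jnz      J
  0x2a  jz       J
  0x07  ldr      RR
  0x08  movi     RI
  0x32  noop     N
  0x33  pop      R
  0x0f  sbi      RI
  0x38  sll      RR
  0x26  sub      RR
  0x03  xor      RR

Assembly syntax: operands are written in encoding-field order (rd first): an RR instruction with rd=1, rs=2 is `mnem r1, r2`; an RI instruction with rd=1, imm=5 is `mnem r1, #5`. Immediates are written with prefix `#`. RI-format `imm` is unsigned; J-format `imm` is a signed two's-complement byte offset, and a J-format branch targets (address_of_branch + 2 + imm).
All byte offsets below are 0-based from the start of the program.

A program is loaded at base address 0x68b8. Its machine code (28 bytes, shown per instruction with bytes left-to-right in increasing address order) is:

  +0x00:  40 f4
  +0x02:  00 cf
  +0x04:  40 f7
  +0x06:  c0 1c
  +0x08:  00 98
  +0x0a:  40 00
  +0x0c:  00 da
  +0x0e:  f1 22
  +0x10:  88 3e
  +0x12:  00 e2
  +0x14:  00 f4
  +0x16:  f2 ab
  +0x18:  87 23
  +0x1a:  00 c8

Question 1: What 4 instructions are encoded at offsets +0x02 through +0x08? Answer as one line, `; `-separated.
pop r3; cp r3, r1; ldr r0, r3; sub r0, r0

+0x02: 00 cf ⇒ word 0xcf00 (little)
  op=0xcf00>>10=0x33 ⇒ pop (R)
  rd@[9:8]=0x3 ⇒ r3
+0x04: 40 f7 ⇒ word 0xf740 (little)
  op=0xf740>>10=0x3d ⇒ cp (RR)
  rd@[9:8]=0x3 ⇒ r3
  rs@[7:6]=0x1 ⇒ r1
+0x06: c0 1c ⇒ word 0x1cc0 (little)
  op=0x1cc0>>10=0x7 ⇒ ldr (RR)
  rd@[9:8]=0x0 ⇒ r0
  rs@[7:6]=0x3 ⇒ r3
+0x08: 00 98 ⇒ word 0x9800 (little)
  op=0x9800>>10=0x26 ⇒ sub (RR)
  rd@[9:8]=0x0 ⇒ r0
  rs@[7:6]=0x0 ⇒ r0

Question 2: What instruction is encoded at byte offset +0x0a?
and r0, r1

+0x0a: 40 00 ⇒ word 0x0040 (little)
  top 6b → 0x0 → and [RR]
  rd: (w>>8)&0x3=0x0 → r0
  rs: (w>>6)&0x3=0x1 → r1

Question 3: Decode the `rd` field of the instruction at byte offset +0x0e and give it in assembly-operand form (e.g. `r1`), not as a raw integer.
r2

off 0x0e: read f1 22 as little → 0x22f1
  opcode bits[15:10]=0x8: movi/RI
  rd@[9:8]=0x2 ⇒ r2
  imm@[7:0]=0xf1 ⇒ #241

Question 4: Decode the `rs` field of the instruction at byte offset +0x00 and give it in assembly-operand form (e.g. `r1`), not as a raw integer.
r1

off 0x00: read 40 f4 as little → 0xf440
  op=0xf440>>10=0x3d ⇒ cp (RR)
  [9:8] rd=0 = r0
  [7:6] rs=1 = r1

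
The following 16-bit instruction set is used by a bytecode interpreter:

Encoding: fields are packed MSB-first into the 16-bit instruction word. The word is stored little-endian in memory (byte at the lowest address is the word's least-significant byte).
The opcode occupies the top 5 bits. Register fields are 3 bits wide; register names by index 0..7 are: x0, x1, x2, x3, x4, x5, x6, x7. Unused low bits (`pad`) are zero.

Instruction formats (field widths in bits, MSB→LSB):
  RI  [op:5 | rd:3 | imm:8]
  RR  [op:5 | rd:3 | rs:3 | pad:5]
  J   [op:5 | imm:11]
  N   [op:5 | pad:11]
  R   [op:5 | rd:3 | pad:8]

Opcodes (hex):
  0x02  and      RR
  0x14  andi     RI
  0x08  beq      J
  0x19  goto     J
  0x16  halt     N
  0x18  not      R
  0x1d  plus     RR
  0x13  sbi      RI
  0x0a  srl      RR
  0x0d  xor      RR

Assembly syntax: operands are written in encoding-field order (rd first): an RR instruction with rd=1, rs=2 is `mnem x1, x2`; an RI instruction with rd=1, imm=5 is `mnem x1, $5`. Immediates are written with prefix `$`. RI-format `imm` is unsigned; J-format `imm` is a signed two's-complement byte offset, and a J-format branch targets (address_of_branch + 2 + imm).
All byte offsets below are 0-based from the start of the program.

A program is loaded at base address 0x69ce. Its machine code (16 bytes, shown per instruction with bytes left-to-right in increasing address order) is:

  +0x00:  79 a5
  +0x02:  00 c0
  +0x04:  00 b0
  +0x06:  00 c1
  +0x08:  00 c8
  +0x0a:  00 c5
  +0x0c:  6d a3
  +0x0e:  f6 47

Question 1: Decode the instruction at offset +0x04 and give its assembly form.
+0x04: 00 b0 ⇒ word 0xb000 (little)
  opcode bits[15:11]=0x16: halt/N

halt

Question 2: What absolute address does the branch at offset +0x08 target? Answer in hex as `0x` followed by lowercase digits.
off 0x08: read 00 c8 as little → 0xc800
  top 5b → 0x19 → goto [J]
  [10:0] imm=0 = $0
  target = base 0x69ce + off 0x08 + 2 + imm 0 = 0x69d8

0x69d8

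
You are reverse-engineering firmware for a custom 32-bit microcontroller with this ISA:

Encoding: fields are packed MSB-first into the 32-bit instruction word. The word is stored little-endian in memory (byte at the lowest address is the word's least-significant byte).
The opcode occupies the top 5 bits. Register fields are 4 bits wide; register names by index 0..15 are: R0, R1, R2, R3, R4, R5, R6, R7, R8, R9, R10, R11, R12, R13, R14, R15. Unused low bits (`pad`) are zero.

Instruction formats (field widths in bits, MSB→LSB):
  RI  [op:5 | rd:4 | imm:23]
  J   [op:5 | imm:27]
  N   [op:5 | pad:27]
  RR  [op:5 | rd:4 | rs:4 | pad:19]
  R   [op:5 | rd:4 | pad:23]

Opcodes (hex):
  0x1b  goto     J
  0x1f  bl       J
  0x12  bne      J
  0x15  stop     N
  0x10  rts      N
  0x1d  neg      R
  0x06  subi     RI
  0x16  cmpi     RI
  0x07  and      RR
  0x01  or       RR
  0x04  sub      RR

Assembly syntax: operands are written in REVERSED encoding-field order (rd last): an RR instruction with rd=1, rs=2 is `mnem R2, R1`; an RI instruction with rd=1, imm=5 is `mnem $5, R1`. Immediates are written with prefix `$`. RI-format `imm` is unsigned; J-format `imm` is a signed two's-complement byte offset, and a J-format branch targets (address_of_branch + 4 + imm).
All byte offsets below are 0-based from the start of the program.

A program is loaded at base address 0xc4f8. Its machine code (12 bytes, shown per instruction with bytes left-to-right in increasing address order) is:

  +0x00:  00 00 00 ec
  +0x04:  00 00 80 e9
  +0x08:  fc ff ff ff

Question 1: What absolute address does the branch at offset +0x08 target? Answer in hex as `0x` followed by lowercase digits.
0xc500

off 0x08: read fc ff ff ff as little → 0xfffffffc
  top 5b → 0x1f → bl [J]
  [26:0] imm=134217724 (s27→-4) = $-4
  target = base 0xc4f8 + off 0x08 + 4 + imm -4 = 0xc500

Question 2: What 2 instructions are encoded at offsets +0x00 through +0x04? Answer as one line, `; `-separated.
neg R8; neg R3

@+00  little-endian(00 00 00 ec) = 0xec000000
  op=0xec000000>>27=0x1d ⇒ neg (R)
  rd@[26:23]=0x8 ⇒ R8
@+04  little-endian(00 00 80 e9) = 0xe9800000
  op=0xe9800000>>27=0x1d ⇒ neg (R)
  rd@[26:23]=0x3 ⇒ R3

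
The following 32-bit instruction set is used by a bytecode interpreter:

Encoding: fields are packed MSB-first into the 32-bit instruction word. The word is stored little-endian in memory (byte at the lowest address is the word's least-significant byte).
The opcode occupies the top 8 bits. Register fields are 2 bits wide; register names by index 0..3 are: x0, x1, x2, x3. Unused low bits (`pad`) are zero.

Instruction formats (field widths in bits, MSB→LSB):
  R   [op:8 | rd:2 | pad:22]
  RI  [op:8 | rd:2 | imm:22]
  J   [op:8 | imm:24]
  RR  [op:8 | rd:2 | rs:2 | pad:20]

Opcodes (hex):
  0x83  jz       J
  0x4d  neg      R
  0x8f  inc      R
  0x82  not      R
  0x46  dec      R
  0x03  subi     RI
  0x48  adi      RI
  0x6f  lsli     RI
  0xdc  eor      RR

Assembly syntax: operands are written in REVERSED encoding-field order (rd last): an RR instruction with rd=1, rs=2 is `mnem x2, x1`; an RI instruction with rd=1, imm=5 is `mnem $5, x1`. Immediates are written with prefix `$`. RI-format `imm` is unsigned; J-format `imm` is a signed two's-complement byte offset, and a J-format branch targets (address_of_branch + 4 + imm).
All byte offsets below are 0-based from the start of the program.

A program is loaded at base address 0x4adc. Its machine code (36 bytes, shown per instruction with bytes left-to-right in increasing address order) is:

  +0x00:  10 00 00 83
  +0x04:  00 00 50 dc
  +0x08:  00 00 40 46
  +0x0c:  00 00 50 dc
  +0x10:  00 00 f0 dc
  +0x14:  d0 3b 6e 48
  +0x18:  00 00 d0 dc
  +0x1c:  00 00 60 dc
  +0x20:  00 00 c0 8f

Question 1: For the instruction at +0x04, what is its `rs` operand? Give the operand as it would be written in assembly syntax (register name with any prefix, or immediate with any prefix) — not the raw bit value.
x1

off 0x04: read 00 00 50 dc as little → 0xdc500000
  opcode bits[31:24]=0xdc: eor/RR
  rd: (w>>22)&0x3=0x1 → x1
  rs: (w>>20)&0x3=0x1 → x1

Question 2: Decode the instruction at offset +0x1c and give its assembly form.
+0x1c: 00 00 60 dc ⇒ word 0xdc600000 (little)
  op=0xdc600000>>24=0xdc ⇒ eor (RR)
  rd: (w>>22)&0x3=0x1 → x1
  rs: (w>>20)&0x3=0x2 → x2

eor x2, x1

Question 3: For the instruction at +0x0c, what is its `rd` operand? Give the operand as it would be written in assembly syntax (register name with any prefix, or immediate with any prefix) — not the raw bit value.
x1

+0x0c: 00 00 50 dc ⇒ word 0xdc500000 (little)
  op=0xdc500000>>24=0xdc ⇒ eor (RR)
  rd@[23:22]=0x1 ⇒ x1
  rs@[21:20]=0x1 ⇒ x1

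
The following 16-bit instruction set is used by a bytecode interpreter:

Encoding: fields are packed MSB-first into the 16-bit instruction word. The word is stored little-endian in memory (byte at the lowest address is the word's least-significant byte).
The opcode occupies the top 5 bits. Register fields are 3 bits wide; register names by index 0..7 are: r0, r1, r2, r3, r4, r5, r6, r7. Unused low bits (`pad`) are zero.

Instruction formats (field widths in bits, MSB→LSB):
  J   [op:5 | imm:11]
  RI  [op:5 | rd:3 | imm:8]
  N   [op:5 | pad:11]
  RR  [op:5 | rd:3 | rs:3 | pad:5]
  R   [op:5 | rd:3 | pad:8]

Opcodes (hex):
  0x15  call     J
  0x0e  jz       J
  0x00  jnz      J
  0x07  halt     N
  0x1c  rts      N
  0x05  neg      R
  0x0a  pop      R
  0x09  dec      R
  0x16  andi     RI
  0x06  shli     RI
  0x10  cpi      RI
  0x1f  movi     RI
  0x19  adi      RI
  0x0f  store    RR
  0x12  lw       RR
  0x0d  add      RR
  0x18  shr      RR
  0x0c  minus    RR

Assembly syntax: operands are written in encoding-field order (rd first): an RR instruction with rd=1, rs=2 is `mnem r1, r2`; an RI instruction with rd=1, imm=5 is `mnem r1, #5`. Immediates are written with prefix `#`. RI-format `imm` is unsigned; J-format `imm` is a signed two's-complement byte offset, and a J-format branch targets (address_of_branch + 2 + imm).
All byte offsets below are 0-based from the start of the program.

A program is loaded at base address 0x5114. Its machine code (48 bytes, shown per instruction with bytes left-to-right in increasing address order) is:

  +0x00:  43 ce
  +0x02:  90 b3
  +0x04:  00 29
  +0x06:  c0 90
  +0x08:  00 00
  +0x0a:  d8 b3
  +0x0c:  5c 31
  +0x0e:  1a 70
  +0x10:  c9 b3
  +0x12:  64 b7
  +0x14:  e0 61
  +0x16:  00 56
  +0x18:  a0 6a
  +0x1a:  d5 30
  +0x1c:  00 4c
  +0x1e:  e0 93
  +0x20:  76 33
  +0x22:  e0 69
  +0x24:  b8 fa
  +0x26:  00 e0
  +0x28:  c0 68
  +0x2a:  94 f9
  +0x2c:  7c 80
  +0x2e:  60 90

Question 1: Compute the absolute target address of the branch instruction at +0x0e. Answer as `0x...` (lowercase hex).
+0x0e: 1a 70 ⇒ word 0x701a (little)
  op=0x701a>>11=0xe ⇒ jz (J)
  imm: (w>>0)&0x7ff=0x1a → #26
  target = base 0x5114 + off 0x0e + 2 + imm 26 = 0x513e

0x513e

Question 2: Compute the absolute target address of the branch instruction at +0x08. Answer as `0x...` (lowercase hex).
0x511e

+0x08: 00 00 ⇒ word 0x0000 (little)
  opcode bits[15:11]=0x0: jnz/J
  imm: (w>>0)&0x7ff=0x0 → #0
  target = base 0x5114 + off 0x08 + 2 + imm 0 = 0x511e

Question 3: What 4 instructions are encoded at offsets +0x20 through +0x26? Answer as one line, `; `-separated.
shli r3, #118; add r1, r7; movi r2, #184; rts

+0x20: 76 33 ⇒ word 0x3376 (little)
  op=0x3376>>11=0x6 ⇒ shli (RI)
  rd: (w>>8)&0x7=0x3 → r3
  imm: (w>>0)&0xff=0x76 → #118
+0x22: e0 69 ⇒ word 0x69e0 (little)
  op=0x69e0>>11=0xd ⇒ add (RR)
  rd: (w>>8)&0x7=0x1 → r1
  rs: (w>>5)&0x7=0x7 → r7
+0x24: b8 fa ⇒ word 0xfab8 (little)
  op=0xfab8>>11=0x1f ⇒ movi (RI)
  rd: (w>>8)&0x7=0x2 → r2
  imm: (w>>0)&0xff=0xb8 → #184
+0x26: 00 e0 ⇒ word 0xe000 (little)
  op=0xe000>>11=0x1c ⇒ rts (N)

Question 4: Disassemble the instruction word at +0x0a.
andi r3, #216

+0x0a: d8 b3 ⇒ word 0xb3d8 (little)
  op=0xb3d8>>11=0x16 ⇒ andi (RI)
  rd: (w>>8)&0x7=0x3 → r3
  imm: (w>>0)&0xff=0xd8 → #216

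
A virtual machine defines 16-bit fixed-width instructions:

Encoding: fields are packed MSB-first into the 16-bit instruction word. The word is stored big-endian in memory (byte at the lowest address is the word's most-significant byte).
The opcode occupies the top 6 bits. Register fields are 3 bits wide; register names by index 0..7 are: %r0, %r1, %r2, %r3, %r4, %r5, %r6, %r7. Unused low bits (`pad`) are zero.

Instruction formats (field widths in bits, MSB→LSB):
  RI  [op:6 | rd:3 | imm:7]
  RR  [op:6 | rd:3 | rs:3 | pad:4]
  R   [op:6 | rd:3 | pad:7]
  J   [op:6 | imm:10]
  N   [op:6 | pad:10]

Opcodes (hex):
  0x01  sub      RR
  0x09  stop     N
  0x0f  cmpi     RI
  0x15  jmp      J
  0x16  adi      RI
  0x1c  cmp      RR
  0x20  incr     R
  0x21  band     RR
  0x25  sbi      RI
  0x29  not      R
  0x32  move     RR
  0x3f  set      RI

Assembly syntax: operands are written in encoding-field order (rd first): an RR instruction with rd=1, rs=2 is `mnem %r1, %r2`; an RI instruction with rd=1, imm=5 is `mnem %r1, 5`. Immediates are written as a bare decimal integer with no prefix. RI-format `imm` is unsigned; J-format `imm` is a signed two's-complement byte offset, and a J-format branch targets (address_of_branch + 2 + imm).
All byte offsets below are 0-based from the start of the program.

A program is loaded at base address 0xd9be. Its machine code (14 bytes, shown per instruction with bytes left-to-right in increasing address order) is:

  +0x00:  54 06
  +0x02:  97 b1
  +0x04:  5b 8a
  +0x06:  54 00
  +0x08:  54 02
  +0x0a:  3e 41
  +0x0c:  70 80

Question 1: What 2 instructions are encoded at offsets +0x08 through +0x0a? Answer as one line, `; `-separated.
jmp 2; cmpi %r4, 65

@+08  big-endian(54 02) = 0x5402
  top 6b → 0x15 → jmp [J]
  imm: (w>>0)&0x3ff=0x2 → 2
@+0a  big-endian(3e 41) = 0x3e41
  top 6b → 0xf → cmpi [RI]
  rd: (w>>7)&0x7=0x4 → %r4
  imm: (w>>0)&0x7f=0x41 → 65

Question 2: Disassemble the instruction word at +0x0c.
cmp %r1, %r0

[0c] 70 80 → 0x7080
  opcode bits[15:10]=0x1c: cmp/RR
  rd: (w>>7)&0x7=0x1 → %r1
  rs: (w>>4)&0x7=0x0 → %r0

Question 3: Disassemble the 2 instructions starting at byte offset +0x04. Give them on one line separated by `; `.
adi %r7, 10; jmp 0

+0x04: 5b 8a ⇒ word 0x5b8a (big)
  op=0x5b8a>>10=0x16 ⇒ adi (RI)
  rd: (w>>7)&0x7=0x7 → %r7
  imm: (w>>0)&0x7f=0xa → 10
+0x06: 54 00 ⇒ word 0x5400 (big)
  op=0x5400>>10=0x15 ⇒ jmp (J)
  imm: (w>>0)&0x3ff=0x0 → 0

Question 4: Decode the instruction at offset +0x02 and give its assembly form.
sbi %r7, 49

off 0x02: read 97 b1 as big → 0x97b1
  op=0x97b1>>10=0x25 ⇒ sbi (RI)
  [9:7] rd=7 = %r7
  [6:0] imm=49 = 49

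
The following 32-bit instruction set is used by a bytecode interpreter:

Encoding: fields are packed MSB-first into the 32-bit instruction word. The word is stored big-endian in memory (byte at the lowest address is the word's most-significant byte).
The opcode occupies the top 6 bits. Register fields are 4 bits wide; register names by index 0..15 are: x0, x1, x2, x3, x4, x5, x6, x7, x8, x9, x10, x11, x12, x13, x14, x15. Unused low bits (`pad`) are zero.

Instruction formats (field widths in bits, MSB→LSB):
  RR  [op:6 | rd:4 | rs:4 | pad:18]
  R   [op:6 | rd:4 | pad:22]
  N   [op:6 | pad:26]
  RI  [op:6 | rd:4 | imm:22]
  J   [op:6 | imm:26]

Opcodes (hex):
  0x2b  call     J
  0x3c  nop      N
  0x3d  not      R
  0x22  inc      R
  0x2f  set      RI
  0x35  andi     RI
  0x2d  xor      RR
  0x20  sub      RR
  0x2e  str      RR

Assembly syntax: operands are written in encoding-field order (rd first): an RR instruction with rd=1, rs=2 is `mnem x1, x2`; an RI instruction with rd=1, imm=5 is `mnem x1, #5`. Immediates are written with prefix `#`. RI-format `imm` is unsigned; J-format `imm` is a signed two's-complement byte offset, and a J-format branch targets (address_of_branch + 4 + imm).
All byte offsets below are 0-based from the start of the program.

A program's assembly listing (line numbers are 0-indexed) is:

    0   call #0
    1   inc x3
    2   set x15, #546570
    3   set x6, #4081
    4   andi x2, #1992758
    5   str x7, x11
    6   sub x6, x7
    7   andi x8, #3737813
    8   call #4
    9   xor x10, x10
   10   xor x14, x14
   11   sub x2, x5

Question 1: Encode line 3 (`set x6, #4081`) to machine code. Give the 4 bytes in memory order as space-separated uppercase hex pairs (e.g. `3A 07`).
L3: set op=0x2f:6|rd=6:4|imm=4081:22 ⇒ 0xbd800ff1 ⇒ big bd 80 0f f1

BD 80 0F F1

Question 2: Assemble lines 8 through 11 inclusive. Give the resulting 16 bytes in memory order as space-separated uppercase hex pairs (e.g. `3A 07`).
AC 00 00 04 B6 A8 00 00 B7 B8 00 00 80 94 00 00

8. call fields op=0x2b:6|imm=4:26 → word ac000004h → ac 00 00 04
9. xor fields op=0x2d:6|rd=10:4|rs=10:4|pad=0:18 → word b6a80000h → b6 a8 00 00
10. xor fields op=0x2d:6|rd=14:4|rs=14:4|pad=0:18 → word b7b80000h → b7 b8 00 00
11. sub fields op=0x20:6|rd=2:4|rs=5:4|pad=0:18 → word 80940000h → 80 94 00 00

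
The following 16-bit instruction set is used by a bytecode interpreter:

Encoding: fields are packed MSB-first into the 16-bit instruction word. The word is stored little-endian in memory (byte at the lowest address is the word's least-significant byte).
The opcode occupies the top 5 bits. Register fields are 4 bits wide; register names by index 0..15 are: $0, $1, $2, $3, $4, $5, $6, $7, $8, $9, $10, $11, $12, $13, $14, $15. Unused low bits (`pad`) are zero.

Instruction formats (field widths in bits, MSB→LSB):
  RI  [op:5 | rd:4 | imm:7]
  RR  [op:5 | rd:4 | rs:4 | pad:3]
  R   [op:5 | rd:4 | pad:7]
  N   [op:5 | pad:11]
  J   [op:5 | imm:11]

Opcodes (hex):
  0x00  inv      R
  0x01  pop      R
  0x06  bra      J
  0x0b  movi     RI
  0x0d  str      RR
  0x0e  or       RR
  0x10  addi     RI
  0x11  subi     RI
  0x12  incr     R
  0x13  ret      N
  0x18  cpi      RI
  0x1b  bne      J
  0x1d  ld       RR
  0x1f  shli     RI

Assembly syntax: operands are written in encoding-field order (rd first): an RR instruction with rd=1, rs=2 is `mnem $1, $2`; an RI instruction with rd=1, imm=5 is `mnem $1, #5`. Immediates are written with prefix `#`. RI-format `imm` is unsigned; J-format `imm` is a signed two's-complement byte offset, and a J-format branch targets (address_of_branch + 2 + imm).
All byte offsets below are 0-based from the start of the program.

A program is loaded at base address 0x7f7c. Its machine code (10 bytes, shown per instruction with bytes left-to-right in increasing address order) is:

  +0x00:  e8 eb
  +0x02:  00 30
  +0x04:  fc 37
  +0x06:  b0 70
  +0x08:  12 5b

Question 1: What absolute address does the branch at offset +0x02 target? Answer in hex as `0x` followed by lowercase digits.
off 0x02: read 00 30 as little → 0x3000
  opcode bits[15:11]=0x6: bra/J
  imm@[10:0]=0x0 ⇒ #0
  target = base 0x7f7c + off 0x02 + 2 + imm 0 = 0x7f80

0x7f80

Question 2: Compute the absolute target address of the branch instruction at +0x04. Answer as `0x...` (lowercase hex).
+0x04: fc 37 ⇒ word 0x37fc (little)
  op=0x37fc>>11=0x6 ⇒ bra (J)
  imm: (w>>0)&0x7ff=0x7fc (s11→-4) → #-4
  target = base 0x7f7c + off 0x04 + 2 + imm -4 = 0x7f7e

0x7f7e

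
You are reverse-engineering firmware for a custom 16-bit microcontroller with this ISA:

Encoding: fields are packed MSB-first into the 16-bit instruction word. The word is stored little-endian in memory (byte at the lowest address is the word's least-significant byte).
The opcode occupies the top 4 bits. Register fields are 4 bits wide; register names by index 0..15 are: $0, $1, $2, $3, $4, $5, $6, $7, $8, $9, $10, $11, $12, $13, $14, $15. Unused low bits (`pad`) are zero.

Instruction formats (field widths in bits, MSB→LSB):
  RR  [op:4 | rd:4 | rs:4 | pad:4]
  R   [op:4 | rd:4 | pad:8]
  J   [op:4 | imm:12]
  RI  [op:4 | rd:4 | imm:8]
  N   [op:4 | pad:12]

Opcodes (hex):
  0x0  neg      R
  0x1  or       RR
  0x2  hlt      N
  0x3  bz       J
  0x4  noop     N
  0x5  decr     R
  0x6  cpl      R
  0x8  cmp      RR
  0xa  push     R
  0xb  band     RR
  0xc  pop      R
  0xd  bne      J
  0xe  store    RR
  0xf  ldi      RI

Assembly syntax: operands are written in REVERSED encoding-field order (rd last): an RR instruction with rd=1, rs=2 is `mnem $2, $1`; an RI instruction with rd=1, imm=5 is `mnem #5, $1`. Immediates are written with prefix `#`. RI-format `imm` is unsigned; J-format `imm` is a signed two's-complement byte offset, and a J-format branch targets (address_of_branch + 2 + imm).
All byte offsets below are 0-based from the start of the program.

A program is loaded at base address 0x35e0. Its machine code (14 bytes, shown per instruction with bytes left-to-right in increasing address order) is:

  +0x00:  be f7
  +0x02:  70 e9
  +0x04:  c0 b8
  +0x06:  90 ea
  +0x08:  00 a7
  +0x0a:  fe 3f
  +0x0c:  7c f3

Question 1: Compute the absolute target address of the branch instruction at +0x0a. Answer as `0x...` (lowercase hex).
off 0x0a: read fe 3f as little → 0x3ffe
  top 4b → 0x3 → bz [J]
  imm@[11:0]=0xffe (s12→-2) ⇒ #-2
  target = base 0x35e0 + off 0x0a + 2 + imm -2 = 0x35ea

0x35ea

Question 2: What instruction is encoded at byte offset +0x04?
band $12, $8

@+04  little-endian(c0 b8) = 0xb8c0
  top 4b → 0xb → band [RR]
  [11:8] rd=8 = $8
  [7:4] rs=12 = $12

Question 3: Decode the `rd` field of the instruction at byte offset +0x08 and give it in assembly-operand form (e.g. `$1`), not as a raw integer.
off 0x08: read 00 a7 as little → 0xa700
  opcode bits[15:12]=0xa: push/R
  rd@[11:8]=0x7 ⇒ $7

$7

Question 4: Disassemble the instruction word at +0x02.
store $7, $9

[02] 70 e9 → 0xe970
  top 4b → 0xe → store [RR]
  [11:8] rd=9 = $9
  [7:4] rs=7 = $7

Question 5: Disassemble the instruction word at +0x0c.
ldi #124, $3

@+0c  little-endian(7c f3) = 0xf37c
  op=0xf37c>>12=0xf ⇒ ldi (RI)
  [11:8] rd=3 = $3
  [7:0] imm=124 = #124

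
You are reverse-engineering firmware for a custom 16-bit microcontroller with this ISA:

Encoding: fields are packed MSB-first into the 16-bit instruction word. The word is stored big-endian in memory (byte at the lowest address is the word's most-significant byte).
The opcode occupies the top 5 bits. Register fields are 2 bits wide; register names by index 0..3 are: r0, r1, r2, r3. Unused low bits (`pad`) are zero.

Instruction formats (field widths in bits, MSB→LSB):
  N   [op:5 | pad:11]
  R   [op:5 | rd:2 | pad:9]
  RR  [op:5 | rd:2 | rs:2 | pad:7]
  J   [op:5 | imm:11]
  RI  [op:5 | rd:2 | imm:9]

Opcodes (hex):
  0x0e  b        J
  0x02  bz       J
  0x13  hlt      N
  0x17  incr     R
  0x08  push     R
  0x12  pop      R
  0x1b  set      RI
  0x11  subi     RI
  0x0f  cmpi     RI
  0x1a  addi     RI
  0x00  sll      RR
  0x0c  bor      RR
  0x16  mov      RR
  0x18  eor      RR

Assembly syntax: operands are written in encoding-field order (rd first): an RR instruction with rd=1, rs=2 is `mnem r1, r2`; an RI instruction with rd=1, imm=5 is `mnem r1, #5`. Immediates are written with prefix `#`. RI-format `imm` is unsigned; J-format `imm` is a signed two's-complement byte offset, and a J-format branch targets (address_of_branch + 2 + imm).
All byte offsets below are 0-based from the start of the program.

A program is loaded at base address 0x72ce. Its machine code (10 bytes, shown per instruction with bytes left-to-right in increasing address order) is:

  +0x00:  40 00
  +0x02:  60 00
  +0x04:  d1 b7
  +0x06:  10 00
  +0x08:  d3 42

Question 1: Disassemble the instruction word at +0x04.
+0x04: d1 b7 ⇒ word 0xd1b7 (big)
  top 5b → 0x1a → addi [RI]
  rd: (w>>9)&0x3=0x0 → r0
  imm: (w>>0)&0x1ff=0x1b7 → #439

addi r0, #439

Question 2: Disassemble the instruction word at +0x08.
addi r1, #322

off 0x08: read d3 42 as big → 0xd342
  opcode bits[15:11]=0x1a: addi/RI
  [10:9] rd=1 = r1
  [8:0] imm=322 = #322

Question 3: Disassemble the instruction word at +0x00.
+0x00: 40 00 ⇒ word 0x4000 (big)
  op=0x4000>>11=0x8 ⇒ push (R)
  rd: (w>>9)&0x3=0x0 → r0

push r0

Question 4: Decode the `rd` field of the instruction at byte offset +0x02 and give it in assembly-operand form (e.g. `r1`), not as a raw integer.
[02] 60 00 → 0x6000
  opcode bits[15:11]=0xc: bor/RR
  [10:9] rd=0 = r0
  [8:7] rs=0 = r0

r0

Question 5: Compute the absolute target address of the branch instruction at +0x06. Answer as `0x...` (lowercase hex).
0x72d6

off 0x06: read 10 00 as big → 0x1000
  top 5b → 0x2 → bz [J]
  imm@[10:0]=0x0 ⇒ #0
  target = base 0x72ce + off 0x06 + 2 + imm 0 = 0x72d6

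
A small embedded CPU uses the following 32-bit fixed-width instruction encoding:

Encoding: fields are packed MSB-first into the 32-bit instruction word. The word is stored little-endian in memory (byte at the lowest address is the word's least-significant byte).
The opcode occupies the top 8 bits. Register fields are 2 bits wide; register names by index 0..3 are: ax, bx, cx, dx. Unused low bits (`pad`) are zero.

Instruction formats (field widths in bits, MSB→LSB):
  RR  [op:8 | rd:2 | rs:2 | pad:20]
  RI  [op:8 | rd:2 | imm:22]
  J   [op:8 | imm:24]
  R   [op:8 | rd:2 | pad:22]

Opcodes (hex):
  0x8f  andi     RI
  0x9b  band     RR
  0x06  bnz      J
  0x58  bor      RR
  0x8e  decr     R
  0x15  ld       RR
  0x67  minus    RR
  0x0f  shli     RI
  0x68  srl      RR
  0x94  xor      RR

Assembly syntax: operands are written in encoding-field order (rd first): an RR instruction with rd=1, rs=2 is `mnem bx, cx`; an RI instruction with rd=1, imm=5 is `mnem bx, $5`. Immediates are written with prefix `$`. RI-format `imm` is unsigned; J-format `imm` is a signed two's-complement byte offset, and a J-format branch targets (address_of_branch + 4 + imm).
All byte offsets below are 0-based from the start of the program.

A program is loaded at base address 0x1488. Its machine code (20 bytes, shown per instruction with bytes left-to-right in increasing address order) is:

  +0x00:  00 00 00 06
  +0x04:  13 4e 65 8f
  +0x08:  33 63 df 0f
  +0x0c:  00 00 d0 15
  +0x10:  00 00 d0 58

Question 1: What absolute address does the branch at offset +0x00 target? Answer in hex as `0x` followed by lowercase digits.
0x148c

@+00  little-endian(00 00 00 06) = 0x06000000
  opcode bits[31:24]=0x6: bnz/J
  [23:0] imm=0 = $0
  target = base 0x1488 + off 0x00 + 4 + imm 0 = 0x148c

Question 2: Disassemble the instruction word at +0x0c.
ld dx, bx

+0x0c: 00 00 d0 15 ⇒ word 0x15d00000 (little)
  op=0x15d00000>>24=0x15 ⇒ ld (RR)
  [23:22] rd=3 = dx
  [21:20] rs=1 = bx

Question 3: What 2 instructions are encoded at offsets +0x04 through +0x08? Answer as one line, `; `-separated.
[04] 13 4e 65 8f → 0x8f654e13
  op=0x8f654e13>>24=0x8f ⇒ andi (RI)
  rd: (w>>22)&0x3=0x1 → bx
  imm: (w>>0)&0x3fffff=0x254e13 → $2444819
[08] 33 63 df 0f → 0x0fdf6333
  op=0x0fdf6333>>24=0xf ⇒ shli (RI)
  rd: (w>>22)&0x3=0x3 → dx
  imm: (w>>0)&0x3fffff=0x1f6333 → $2057011

andi bx, $2444819; shli dx, $2057011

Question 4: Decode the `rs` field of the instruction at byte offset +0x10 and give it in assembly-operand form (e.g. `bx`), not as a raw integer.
bx

[10] 00 00 d0 58 → 0x58d00000
  op=0x58d00000>>24=0x58 ⇒ bor (RR)
  rd@[23:22]=0x3 ⇒ dx
  rs@[21:20]=0x1 ⇒ bx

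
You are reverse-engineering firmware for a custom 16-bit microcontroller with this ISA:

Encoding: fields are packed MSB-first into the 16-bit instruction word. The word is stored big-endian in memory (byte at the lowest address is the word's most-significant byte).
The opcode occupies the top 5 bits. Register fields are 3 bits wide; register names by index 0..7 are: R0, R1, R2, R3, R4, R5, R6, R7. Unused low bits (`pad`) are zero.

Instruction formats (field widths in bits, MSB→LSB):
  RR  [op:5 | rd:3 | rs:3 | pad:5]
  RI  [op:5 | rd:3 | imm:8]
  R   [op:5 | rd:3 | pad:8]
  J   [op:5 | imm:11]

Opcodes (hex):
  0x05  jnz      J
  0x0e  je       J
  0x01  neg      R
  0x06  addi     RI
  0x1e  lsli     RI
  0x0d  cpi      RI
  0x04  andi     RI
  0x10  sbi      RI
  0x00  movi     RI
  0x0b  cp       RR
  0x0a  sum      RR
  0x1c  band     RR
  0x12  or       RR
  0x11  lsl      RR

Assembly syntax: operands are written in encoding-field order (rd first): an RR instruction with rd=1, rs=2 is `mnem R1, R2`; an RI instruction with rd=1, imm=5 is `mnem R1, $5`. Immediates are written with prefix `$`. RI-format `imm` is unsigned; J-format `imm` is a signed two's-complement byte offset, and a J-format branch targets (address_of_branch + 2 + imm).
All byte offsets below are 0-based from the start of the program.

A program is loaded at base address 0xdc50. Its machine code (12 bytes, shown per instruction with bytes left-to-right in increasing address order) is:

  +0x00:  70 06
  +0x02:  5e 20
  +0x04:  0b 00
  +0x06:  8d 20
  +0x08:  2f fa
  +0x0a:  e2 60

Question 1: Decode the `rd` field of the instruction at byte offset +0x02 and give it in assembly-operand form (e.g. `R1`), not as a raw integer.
R6

off 0x02: read 5e 20 as big → 0x5e20
  op=0x5e20>>11=0xb ⇒ cp (RR)
  rd: (w>>8)&0x7=0x6 → R6
  rs: (w>>5)&0x7=0x1 → R1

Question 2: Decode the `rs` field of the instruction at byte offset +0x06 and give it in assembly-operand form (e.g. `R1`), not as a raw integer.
@+06  big-endian(8d 20) = 0x8d20
  top 5b → 0x11 → lsl [RR]
  rd: (w>>8)&0x7=0x5 → R5
  rs: (w>>5)&0x7=0x1 → R1

R1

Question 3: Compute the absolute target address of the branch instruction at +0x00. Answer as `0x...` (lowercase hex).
+0x00: 70 06 ⇒ word 0x7006 (big)
  top 5b → 0xe → je [J]
  imm: (w>>0)&0x7ff=0x6 → $6
  target = base 0xdc50 + off 0x00 + 2 + imm 6 = 0xdc58

0xdc58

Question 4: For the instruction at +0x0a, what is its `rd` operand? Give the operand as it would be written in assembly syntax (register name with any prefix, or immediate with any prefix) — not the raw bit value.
R2

@+0a  big-endian(e2 60) = 0xe260
  top 5b → 0x1c → band [RR]
  [10:8] rd=2 = R2
  [7:5] rs=3 = R3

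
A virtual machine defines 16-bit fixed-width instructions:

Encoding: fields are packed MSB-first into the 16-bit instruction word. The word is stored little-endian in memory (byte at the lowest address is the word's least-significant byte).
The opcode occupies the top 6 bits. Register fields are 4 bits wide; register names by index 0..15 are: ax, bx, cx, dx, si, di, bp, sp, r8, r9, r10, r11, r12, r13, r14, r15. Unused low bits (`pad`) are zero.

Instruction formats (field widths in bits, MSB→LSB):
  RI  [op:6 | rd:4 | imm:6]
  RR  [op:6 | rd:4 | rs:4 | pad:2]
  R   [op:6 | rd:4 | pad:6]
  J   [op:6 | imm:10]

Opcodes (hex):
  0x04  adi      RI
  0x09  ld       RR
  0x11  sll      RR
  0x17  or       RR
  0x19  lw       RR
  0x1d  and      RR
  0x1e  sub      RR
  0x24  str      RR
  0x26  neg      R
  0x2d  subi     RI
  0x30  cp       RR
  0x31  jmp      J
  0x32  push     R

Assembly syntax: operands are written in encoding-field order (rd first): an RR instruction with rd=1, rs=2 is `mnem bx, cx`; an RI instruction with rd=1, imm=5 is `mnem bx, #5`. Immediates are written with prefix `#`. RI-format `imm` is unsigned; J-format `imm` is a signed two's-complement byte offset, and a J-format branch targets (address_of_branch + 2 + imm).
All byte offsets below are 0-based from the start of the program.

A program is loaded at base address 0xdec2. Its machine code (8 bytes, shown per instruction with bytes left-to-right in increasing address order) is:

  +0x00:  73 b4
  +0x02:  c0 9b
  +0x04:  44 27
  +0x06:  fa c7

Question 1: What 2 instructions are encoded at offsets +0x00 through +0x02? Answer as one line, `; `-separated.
off 0x00: read 73 b4 as little → 0xb473
  op=0xb473>>10=0x2d ⇒ subi (RI)
  rd@[9:6]=0x1 ⇒ bx
  imm@[5:0]=0x33 ⇒ #51
off 0x02: read c0 9b as little → 0x9bc0
  op=0x9bc0>>10=0x26 ⇒ neg (R)
  rd@[9:6]=0xf ⇒ r15

subi bx, #51; neg r15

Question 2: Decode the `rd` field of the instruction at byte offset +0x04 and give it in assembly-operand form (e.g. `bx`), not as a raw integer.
r13

@+04  little-endian(44 27) = 0x2744
  opcode bits[15:10]=0x9: ld/RR
  rd@[9:6]=0xd ⇒ r13
  rs@[5:2]=0x1 ⇒ bx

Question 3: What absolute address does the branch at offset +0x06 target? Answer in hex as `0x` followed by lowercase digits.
0xdec4

+0x06: fa c7 ⇒ word 0xc7fa (little)
  op=0xc7fa>>10=0x31 ⇒ jmp (J)
  [9:0] imm=1018 (s10→-6) = #-6
  target = base 0xdec2 + off 0x06 + 2 + imm -6 = 0xdec4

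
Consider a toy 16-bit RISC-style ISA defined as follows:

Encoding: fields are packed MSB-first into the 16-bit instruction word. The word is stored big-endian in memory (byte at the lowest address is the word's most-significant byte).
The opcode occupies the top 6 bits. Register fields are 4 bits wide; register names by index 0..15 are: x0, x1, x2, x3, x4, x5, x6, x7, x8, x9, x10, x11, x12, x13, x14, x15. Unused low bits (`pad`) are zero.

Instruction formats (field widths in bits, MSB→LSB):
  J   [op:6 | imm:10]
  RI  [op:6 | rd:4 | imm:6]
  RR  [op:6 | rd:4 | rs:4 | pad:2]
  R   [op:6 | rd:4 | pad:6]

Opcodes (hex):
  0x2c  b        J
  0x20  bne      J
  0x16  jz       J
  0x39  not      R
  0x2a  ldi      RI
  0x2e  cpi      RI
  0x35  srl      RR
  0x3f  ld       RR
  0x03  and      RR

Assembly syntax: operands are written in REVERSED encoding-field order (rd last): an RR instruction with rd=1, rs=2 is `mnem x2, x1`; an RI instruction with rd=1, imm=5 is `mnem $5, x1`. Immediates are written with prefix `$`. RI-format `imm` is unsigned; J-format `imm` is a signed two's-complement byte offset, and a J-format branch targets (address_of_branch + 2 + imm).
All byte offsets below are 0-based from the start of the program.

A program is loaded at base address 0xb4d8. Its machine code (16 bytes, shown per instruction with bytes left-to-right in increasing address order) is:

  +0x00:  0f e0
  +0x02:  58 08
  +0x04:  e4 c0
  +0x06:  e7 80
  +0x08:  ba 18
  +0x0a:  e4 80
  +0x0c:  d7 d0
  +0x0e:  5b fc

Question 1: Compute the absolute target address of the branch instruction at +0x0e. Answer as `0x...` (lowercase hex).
0xb4e4

[0e] 5b fc → 0x5bfc
  top 6b → 0x16 → jz [J]
  [9:0] imm=1020 (s10→-4) = $-4
  target = base 0xb4d8 + off 0x0e + 2 + imm -4 = 0xb4e4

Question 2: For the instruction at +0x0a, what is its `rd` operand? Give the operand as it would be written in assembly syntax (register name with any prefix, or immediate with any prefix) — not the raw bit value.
off 0x0a: read e4 80 as big → 0xe480
  opcode bits[15:10]=0x39: not/R
  [9:6] rd=2 = x2

x2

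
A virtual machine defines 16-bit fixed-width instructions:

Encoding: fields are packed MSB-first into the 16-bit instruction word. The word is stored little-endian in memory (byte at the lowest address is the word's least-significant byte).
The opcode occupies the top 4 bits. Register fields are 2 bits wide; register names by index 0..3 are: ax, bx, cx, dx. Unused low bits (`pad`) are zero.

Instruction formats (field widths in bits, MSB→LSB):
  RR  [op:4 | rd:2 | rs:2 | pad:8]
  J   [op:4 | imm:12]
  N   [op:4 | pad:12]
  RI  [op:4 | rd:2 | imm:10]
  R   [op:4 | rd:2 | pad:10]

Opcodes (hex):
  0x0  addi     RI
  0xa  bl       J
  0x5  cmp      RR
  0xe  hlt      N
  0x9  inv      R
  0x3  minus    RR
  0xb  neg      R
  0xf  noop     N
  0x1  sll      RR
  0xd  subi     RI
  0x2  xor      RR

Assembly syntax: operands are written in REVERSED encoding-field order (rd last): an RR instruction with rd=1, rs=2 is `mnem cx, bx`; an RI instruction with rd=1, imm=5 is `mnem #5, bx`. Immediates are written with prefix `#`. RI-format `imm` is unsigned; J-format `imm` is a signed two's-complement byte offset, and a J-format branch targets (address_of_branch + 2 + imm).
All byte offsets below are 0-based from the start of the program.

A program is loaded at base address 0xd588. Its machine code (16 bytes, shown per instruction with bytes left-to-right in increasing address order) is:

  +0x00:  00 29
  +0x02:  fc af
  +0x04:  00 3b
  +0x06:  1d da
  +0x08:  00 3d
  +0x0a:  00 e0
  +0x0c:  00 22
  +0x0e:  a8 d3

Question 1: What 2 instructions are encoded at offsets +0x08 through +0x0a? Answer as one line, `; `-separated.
minus bx, dx; hlt

off 0x08: read 00 3d as little → 0x3d00
  op=0x3d00>>12=0x3 ⇒ minus (RR)
  [11:10] rd=3 = dx
  [9:8] rs=1 = bx
off 0x0a: read 00 e0 as little → 0xe000
  op=0xe000>>12=0xe ⇒ hlt (N)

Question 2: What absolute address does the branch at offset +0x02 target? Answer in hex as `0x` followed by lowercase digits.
0xd588

off 0x02: read fc af as little → 0xaffc
  op=0xaffc>>12=0xa ⇒ bl (J)
  imm: (w>>0)&0xfff=0xffc (s12→-4) → #-4
  target = base 0xd588 + off 0x02 + 2 + imm -4 = 0xd588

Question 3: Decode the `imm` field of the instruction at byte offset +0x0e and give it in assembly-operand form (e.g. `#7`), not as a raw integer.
#936

[0e] a8 d3 → 0xd3a8
  op=0xd3a8>>12=0xd ⇒ subi (RI)
  rd@[11:10]=0x0 ⇒ ax
  imm@[9:0]=0x3a8 ⇒ #936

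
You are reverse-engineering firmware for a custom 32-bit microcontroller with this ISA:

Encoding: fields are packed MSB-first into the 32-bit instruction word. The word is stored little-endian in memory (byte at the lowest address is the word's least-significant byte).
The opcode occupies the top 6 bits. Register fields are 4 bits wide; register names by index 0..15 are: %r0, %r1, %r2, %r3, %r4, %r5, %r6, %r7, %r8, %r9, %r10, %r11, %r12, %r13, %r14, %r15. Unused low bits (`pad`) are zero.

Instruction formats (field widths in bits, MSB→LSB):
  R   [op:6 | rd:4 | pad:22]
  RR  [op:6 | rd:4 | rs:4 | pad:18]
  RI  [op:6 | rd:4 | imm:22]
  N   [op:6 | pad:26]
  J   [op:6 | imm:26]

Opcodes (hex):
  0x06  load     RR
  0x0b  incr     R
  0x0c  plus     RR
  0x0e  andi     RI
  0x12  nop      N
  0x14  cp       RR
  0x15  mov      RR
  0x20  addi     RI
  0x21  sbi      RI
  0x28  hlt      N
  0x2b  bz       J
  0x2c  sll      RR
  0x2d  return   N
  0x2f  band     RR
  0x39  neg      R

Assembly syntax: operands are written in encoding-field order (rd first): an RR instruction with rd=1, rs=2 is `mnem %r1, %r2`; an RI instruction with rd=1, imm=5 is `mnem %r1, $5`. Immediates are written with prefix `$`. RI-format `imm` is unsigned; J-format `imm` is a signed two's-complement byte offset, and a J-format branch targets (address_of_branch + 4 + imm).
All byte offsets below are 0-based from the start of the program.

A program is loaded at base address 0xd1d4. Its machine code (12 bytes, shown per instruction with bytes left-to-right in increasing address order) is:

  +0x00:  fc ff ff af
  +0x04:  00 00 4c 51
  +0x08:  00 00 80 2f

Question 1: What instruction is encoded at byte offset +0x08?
incr %r14

@+08  little-endian(00 00 80 2f) = 0x2f800000
  op=0x2f800000>>26=0xb ⇒ incr (R)
  rd@[25:22]=0xe ⇒ %r14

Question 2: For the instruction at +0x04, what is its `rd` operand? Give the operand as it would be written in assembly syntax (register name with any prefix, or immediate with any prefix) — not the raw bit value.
%r5

[04] 00 00 4c 51 → 0x514c0000
  top 6b → 0x14 → cp [RR]
  rd@[25:22]=0x5 ⇒ %r5
  rs@[21:18]=0x3 ⇒ %r3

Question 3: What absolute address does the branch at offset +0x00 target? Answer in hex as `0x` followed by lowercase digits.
0xd1d4

off 0x00: read fc ff ff af as little → 0xaffffffc
  op=0xaffffffc>>26=0x2b ⇒ bz (J)
  imm: (w>>0)&0x3ffffff=0x3fffffc (s26→-4) → $-4
  target = base 0xd1d4 + off 0x00 + 4 + imm -4 = 0xd1d4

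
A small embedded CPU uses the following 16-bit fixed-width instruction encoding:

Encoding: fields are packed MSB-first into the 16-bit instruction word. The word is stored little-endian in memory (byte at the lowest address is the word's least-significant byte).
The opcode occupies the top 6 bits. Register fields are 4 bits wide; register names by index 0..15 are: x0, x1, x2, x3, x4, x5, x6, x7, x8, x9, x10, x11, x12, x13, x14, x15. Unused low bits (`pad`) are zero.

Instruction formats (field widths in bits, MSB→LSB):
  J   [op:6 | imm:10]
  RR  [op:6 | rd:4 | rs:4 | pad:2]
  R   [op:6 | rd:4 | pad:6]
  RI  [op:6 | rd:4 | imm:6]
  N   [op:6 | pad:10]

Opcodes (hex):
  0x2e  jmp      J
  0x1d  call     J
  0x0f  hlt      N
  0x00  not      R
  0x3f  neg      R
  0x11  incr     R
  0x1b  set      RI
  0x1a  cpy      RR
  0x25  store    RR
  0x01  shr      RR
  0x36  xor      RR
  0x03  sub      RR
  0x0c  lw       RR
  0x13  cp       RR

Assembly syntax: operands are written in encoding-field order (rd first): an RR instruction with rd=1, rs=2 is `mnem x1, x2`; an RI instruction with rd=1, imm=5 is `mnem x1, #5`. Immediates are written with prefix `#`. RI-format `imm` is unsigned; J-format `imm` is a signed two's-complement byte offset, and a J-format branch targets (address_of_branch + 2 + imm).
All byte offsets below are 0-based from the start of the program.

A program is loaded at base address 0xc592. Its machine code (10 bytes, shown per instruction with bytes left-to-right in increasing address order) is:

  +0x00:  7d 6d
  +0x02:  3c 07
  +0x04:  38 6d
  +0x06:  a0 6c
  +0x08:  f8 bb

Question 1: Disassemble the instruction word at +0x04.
set x4, #56

+0x04: 38 6d ⇒ word 0x6d38 (little)
  opcode bits[15:10]=0x1b: set/RI
  [9:6] rd=4 = x4
  [5:0] imm=56 = #56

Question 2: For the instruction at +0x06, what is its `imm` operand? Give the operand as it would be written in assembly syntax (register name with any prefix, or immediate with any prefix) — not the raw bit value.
+0x06: a0 6c ⇒ word 0x6ca0 (little)
  op=0x6ca0>>10=0x1b ⇒ set (RI)
  rd@[9:6]=0x2 ⇒ x2
  imm@[5:0]=0x20 ⇒ #32

#32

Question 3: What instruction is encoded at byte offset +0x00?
set x5, #61

+0x00: 7d 6d ⇒ word 0x6d7d (little)
  opcode bits[15:10]=0x1b: set/RI
  rd@[9:6]=0x5 ⇒ x5
  imm@[5:0]=0x3d ⇒ #61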